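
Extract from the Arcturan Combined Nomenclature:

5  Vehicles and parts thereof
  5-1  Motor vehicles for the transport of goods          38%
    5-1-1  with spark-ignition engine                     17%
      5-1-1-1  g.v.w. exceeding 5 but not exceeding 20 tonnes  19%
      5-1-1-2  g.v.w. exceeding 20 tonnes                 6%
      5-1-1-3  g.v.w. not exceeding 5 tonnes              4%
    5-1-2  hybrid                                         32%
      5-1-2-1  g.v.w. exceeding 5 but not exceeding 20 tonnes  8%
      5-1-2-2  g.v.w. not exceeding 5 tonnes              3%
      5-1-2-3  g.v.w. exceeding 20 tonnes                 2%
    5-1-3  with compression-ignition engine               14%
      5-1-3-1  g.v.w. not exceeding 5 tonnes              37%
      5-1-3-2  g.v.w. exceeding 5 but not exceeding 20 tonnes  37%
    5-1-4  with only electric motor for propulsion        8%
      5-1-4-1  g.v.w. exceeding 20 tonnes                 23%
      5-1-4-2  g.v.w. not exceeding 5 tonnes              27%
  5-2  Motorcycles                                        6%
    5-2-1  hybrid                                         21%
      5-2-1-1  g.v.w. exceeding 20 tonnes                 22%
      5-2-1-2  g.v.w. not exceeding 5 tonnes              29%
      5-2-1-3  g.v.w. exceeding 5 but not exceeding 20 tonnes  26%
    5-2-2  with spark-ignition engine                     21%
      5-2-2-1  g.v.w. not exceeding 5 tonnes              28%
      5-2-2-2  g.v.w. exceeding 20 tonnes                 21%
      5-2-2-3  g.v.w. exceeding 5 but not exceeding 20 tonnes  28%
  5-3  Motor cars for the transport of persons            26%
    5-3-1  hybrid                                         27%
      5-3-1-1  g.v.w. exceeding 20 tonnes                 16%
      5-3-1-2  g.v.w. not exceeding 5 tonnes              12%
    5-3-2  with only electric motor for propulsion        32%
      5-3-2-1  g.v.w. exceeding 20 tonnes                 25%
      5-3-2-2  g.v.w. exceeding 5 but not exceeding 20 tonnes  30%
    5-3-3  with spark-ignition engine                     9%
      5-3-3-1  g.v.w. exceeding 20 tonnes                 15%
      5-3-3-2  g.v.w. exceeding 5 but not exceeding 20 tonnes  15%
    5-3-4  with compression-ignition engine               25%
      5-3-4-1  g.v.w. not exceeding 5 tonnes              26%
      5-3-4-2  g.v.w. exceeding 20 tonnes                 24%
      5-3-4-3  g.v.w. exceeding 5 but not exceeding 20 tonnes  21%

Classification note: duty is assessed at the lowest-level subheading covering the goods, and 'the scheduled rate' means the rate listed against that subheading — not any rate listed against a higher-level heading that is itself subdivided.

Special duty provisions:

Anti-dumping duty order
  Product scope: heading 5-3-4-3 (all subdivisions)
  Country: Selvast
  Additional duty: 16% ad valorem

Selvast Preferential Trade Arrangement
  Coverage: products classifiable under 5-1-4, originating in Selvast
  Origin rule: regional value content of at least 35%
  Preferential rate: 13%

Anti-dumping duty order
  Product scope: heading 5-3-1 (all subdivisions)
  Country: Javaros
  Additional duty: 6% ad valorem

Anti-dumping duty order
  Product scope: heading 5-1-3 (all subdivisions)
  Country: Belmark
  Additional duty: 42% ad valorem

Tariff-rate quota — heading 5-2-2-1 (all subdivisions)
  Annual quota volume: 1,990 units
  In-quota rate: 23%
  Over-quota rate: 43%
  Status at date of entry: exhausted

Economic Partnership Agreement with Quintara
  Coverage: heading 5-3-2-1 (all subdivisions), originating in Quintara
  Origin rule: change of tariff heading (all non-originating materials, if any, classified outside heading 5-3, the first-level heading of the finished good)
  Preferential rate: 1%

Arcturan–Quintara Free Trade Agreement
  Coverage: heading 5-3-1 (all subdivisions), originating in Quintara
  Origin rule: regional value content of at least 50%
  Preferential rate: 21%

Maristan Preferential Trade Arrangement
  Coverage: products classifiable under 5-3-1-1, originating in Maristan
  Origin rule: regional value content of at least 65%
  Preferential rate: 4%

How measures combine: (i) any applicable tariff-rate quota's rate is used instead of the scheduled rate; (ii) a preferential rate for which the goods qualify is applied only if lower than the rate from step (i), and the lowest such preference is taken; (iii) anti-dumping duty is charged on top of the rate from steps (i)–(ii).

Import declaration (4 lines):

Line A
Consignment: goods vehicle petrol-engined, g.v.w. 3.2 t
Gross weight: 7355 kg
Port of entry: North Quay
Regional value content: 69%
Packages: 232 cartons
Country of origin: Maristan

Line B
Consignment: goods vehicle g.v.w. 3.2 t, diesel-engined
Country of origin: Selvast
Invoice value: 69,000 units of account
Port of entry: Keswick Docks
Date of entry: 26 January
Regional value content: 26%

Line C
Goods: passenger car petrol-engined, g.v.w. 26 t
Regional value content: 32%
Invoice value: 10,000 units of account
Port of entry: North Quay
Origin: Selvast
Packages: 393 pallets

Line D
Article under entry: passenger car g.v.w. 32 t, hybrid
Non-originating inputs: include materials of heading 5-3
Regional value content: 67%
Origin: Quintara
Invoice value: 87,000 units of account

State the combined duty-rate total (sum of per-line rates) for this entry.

Line A: goods vehicle → 5-1; petrol-engined → 5-1-1; g.v.w. 3.2 t → 5-1-1-3. Scheduled 4%. Maristan agreement on 5-3-1-1: 5-1-1-3 not covered. → 4%.
Line B: goods vehicle → 5-1; diesel-engined → 5-1-3; g.v.w. 3.2 t → 5-1-3-1. Scheduled 37%. Selvast agreement on 5-1-4: 5-1-3-1 not covered. → 37%.
Line C: passenger car → 5-3; petrol-engined → 5-3-3; g.v.w. 26 t → 5-3-3-1. Scheduled 15%. Selvast agreement on 5-1-4: 5-3-3-1 not covered. → 15%.
Line D: passenger car → 5-3; hybrid → 5-3-1; g.v.w. 32 t → 5-3-1-1. Scheduled 16%. Quintara agreement on 5-3-2-1: 5-3-1-1 not covered; Quintara agreement on 5-3-1: RVC ≥ 50% → 21% available; preference 21% not lower than 16% → no reduction. → 16%.
Sum: 4% + 37% + 15% + 16% = 72%.

72%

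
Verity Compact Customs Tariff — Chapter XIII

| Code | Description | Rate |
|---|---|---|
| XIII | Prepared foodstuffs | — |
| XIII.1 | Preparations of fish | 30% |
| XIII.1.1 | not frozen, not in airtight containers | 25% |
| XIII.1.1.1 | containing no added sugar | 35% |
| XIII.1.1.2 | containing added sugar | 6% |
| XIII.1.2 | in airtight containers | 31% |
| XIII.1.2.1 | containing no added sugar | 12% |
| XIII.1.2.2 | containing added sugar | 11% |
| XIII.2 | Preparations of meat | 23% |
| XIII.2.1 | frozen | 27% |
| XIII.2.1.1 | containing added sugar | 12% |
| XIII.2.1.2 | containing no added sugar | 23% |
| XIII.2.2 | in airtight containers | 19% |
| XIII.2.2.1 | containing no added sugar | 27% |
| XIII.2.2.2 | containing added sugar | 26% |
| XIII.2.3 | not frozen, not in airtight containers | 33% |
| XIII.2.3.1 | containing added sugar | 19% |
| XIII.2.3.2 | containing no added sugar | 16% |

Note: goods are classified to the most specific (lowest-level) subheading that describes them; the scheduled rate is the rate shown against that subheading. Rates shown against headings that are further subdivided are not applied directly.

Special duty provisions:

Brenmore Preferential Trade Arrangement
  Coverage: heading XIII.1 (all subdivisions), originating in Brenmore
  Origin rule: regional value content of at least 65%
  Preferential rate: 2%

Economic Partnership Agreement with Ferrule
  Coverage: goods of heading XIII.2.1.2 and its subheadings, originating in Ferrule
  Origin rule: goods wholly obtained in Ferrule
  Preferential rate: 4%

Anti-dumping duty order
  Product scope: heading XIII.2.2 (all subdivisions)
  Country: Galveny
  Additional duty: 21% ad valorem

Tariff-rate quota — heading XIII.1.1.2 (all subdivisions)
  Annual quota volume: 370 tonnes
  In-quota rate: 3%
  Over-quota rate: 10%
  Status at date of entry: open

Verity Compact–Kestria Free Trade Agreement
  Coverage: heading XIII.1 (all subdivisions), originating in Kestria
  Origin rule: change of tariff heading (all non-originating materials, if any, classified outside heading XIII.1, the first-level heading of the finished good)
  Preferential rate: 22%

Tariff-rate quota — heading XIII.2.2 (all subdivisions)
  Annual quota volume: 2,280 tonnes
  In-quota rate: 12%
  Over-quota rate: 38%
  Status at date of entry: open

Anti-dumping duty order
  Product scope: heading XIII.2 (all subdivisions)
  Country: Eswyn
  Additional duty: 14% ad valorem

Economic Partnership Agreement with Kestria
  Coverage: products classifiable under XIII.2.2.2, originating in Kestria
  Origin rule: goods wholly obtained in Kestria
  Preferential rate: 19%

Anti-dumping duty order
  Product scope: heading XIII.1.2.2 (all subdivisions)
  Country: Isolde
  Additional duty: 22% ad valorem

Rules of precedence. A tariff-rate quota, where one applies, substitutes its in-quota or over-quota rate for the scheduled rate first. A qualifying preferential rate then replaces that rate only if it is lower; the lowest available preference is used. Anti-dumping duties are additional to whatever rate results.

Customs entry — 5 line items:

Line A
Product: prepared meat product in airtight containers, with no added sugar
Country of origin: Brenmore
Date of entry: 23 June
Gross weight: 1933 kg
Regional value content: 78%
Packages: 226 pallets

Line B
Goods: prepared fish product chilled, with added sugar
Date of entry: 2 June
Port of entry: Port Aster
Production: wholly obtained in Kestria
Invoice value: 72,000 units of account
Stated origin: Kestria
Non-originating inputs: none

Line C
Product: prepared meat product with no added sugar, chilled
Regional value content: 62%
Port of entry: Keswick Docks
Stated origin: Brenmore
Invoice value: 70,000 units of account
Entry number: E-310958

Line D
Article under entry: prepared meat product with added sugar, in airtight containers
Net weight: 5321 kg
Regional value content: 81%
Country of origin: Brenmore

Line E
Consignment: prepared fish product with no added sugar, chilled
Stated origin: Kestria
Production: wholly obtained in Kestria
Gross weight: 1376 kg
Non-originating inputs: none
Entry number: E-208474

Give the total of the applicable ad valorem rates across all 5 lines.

65%

Line A: prepared meat product → XIII.2; in airtight containers → XIII.2.2; with no added sugar → XIII.2.2.1. Scheduled 27%. quota on XIII.2.2 open → in-quota 12%; Brenmore agreement on XIII.1: XIII.2.2.1 not covered. → 12%.
Line B: prepared fish product → XIII.1; chilled → XIII.1.1; with added sugar → XIII.1.1.2. Scheduled 6%. quota on XIII.1.1.2 open → in-quota 3%; Kestria agreement on XIII.1: CTH met → 22% available; Kestria agreement on XIII.2.2.2: XIII.1.1.2 not covered; preference 22% not lower than 3% → no reduction. → 3%.
Line C: prepared meat product → XIII.2; chilled → XIII.2.3; with no added sugar → XIII.2.3.2. Scheduled 16%. Brenmore agreement on XIII.1: XIII.2.3.2 not covered. → 16%.
Line D: prepared meat product → XIII.2; in airtight containers → XIII.2.2; with added sugar → XIII.2.2.2. Scheduled 26%. quota on XIII.2.2 open → in-quota 12%; Brenmore agreement on XIII.1: XIII.2.2.2 not covered. → 12%.
Line E: prepared fish product → XIII.1; chilled → XIII.1.1; with no added sugar → XIII.1.1.1. Scheduled 35%. Kestria agreement on XIII.1: CTH met → 22% available; Kestria agreement on XIII.2.2.2: XIII.1.1.1 not covered; preferential 22%. → 22%.
Sum: 12% + 3% + 16% + 12% + 22% = 65%.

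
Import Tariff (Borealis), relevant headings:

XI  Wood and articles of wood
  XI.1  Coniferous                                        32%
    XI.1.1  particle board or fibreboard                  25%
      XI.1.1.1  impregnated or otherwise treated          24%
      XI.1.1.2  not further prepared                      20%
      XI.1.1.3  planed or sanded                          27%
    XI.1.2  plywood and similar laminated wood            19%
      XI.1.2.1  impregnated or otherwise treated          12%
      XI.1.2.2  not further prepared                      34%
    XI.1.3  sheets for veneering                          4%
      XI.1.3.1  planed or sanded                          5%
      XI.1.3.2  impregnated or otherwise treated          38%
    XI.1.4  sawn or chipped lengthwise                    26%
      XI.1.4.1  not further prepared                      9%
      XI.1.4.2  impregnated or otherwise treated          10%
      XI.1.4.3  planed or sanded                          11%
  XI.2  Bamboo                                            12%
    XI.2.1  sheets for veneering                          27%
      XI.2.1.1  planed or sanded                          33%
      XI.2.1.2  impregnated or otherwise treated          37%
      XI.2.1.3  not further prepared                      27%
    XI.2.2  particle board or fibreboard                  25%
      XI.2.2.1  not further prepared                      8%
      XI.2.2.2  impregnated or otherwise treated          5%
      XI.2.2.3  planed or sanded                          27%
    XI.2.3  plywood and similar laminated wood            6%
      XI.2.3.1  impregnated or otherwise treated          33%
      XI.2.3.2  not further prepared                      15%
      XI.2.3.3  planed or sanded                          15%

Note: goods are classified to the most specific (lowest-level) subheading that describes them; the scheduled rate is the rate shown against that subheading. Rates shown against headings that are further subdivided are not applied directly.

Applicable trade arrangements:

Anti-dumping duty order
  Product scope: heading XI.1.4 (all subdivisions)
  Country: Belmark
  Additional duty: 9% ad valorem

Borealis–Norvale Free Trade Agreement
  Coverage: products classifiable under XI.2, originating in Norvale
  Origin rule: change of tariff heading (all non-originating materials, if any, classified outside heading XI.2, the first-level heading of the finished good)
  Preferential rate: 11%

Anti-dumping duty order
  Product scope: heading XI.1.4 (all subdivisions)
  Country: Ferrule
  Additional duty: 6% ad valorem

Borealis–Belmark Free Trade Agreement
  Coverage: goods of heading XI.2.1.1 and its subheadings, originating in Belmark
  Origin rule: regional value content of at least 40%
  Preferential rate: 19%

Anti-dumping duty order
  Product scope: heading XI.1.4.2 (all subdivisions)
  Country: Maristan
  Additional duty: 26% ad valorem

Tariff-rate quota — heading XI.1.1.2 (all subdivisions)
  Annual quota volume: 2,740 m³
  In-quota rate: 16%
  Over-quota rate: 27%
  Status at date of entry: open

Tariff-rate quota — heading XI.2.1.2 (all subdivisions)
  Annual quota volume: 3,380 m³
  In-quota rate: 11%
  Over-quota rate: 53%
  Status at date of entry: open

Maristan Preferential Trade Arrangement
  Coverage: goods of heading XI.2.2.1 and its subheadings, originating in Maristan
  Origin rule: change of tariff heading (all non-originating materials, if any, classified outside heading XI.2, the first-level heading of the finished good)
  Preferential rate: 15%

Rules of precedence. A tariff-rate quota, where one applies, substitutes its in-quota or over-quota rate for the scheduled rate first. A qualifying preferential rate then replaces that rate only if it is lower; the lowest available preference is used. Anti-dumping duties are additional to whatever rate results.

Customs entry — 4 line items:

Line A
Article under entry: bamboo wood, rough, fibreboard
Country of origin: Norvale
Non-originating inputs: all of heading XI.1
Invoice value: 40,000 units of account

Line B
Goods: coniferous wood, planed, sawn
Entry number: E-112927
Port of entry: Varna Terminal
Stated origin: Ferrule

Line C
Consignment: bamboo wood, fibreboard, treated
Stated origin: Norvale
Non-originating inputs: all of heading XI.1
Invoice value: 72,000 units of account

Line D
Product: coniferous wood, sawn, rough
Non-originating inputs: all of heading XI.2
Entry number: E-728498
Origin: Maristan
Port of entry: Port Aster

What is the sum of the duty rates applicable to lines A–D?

39%

Line A: bamboo → XI.2; fibreboard → XI.2.2; rough → XI.2.2.1. Scheduled 8%. Norvale agreement on XI.2: CTH met → 11% available; preference 11% not lower than 8% → no reduction. → 8%.
Line B: coniferous → XI.1; sawn → XI.1.4; planed → XI.1.4.3. Scheduled 11%. anti-dumping (Ferrule, XI.1.4): +6%; total 11% + 6% = 17%. → 17%.
Line C: bamboo → XI.2; fibreboard → XI.2.2; treated → XI.2.2.2. Scheduled 5%. Norvale agreement on XI.2: CTH met → 11% available; preference 11% not lower than 5% → no reduction. → 5%.
Line D: coniferous → XI.1; sawn → XI.1.4; rough → XI.1.4.1. Scheduled 9%. Maristan agreement on XI.2.2.1: XI.1.4.1 not covered. → 9%.
Sum: 8% + 17% + 5% + 9% = 39%.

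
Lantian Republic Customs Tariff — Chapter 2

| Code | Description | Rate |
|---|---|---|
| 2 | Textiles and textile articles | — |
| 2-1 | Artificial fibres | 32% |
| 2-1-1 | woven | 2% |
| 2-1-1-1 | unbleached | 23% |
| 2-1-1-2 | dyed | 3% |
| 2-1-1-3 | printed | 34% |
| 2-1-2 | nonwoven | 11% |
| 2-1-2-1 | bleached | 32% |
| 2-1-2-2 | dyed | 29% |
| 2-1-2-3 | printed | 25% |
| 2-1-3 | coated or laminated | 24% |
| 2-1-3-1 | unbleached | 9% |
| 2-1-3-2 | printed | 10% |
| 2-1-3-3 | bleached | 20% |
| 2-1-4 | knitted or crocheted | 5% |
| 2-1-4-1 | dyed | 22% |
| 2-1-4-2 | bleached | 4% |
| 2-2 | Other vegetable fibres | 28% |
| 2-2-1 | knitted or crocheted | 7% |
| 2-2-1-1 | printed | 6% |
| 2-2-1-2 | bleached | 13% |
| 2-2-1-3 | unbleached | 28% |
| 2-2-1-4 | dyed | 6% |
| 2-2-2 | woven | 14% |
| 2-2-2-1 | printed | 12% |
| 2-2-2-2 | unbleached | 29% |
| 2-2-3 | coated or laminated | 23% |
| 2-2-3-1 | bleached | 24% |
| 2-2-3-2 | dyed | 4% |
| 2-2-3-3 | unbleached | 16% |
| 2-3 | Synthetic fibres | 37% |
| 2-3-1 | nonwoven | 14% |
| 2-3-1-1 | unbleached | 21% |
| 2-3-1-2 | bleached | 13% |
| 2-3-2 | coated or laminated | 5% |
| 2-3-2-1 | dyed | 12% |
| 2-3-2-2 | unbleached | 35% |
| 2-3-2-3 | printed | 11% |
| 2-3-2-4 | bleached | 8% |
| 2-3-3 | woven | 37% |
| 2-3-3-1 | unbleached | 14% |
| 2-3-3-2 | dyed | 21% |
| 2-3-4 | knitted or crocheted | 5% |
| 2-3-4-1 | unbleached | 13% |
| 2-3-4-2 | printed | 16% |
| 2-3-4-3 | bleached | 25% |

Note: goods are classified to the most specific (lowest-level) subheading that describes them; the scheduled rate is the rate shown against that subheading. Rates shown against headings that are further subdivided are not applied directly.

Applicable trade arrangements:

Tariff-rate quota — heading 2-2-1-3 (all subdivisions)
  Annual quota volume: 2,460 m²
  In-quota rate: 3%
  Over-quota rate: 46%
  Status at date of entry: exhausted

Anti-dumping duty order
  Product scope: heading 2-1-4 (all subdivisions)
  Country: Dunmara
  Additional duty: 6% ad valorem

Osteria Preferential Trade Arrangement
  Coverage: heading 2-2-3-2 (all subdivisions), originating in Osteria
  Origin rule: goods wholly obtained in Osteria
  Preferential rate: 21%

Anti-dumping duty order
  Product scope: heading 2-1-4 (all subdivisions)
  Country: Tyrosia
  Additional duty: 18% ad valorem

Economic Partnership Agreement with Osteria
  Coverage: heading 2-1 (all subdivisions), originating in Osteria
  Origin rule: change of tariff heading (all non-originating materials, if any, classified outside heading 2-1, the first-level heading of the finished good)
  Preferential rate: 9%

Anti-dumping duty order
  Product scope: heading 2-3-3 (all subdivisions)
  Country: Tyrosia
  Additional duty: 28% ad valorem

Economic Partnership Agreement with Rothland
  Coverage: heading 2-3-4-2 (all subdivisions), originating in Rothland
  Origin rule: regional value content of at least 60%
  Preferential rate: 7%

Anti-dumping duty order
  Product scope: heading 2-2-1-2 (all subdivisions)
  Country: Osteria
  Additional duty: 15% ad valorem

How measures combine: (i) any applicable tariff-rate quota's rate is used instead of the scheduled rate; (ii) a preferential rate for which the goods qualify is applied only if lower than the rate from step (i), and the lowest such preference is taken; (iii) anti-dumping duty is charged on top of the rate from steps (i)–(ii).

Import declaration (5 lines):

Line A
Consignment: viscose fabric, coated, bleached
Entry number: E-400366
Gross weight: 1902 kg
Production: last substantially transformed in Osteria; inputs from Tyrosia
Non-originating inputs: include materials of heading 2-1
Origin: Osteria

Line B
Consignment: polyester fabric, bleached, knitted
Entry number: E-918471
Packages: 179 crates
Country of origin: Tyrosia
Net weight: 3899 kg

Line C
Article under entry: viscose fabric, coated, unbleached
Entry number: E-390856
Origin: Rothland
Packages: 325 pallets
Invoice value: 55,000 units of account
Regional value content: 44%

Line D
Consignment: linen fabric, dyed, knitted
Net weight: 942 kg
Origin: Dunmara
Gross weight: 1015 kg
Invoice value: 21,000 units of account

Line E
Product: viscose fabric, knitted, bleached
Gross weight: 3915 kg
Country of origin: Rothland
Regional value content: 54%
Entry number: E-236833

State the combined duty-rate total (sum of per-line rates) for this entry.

64%

Line A: viscose → 2-1; coated → 2-1-3; bleached → 2-1-3-3. Scheduled 20%. Osteria agreement on 2-2-3-2: 2-1-3-3 not covered; Osteria agreement on 2-1: CTH not met. → 20%.
Line B: polyester → 2-3; knitted → 2-3-4; bleached → 2-3-4-3. Scheduled 25%. No special measure applies. → 25%.
Line C: viscose → 2-1; coated → 2-1-3; unbleached → 2-1-3-1. Scheduled 9%. Rothland agreement on 2-3-4-2: 2-1-3-1 not covered. → 9%.
Line D: linen → 2-2; knitted → 2-2-1; dyed → 2-2-1-4. Scheduled 6%. No special measure applies. → 6%.
Line E: viscose → 2-1; knitted → 2-1-4; bleached → 2-1-4-2. Scheduled 4%. Rothland agreement on 2-3-4-2: 2-1-4-2 not covered. → 4%.
Sum: 20% + 25% + 9% + 6% + 4% = 64%.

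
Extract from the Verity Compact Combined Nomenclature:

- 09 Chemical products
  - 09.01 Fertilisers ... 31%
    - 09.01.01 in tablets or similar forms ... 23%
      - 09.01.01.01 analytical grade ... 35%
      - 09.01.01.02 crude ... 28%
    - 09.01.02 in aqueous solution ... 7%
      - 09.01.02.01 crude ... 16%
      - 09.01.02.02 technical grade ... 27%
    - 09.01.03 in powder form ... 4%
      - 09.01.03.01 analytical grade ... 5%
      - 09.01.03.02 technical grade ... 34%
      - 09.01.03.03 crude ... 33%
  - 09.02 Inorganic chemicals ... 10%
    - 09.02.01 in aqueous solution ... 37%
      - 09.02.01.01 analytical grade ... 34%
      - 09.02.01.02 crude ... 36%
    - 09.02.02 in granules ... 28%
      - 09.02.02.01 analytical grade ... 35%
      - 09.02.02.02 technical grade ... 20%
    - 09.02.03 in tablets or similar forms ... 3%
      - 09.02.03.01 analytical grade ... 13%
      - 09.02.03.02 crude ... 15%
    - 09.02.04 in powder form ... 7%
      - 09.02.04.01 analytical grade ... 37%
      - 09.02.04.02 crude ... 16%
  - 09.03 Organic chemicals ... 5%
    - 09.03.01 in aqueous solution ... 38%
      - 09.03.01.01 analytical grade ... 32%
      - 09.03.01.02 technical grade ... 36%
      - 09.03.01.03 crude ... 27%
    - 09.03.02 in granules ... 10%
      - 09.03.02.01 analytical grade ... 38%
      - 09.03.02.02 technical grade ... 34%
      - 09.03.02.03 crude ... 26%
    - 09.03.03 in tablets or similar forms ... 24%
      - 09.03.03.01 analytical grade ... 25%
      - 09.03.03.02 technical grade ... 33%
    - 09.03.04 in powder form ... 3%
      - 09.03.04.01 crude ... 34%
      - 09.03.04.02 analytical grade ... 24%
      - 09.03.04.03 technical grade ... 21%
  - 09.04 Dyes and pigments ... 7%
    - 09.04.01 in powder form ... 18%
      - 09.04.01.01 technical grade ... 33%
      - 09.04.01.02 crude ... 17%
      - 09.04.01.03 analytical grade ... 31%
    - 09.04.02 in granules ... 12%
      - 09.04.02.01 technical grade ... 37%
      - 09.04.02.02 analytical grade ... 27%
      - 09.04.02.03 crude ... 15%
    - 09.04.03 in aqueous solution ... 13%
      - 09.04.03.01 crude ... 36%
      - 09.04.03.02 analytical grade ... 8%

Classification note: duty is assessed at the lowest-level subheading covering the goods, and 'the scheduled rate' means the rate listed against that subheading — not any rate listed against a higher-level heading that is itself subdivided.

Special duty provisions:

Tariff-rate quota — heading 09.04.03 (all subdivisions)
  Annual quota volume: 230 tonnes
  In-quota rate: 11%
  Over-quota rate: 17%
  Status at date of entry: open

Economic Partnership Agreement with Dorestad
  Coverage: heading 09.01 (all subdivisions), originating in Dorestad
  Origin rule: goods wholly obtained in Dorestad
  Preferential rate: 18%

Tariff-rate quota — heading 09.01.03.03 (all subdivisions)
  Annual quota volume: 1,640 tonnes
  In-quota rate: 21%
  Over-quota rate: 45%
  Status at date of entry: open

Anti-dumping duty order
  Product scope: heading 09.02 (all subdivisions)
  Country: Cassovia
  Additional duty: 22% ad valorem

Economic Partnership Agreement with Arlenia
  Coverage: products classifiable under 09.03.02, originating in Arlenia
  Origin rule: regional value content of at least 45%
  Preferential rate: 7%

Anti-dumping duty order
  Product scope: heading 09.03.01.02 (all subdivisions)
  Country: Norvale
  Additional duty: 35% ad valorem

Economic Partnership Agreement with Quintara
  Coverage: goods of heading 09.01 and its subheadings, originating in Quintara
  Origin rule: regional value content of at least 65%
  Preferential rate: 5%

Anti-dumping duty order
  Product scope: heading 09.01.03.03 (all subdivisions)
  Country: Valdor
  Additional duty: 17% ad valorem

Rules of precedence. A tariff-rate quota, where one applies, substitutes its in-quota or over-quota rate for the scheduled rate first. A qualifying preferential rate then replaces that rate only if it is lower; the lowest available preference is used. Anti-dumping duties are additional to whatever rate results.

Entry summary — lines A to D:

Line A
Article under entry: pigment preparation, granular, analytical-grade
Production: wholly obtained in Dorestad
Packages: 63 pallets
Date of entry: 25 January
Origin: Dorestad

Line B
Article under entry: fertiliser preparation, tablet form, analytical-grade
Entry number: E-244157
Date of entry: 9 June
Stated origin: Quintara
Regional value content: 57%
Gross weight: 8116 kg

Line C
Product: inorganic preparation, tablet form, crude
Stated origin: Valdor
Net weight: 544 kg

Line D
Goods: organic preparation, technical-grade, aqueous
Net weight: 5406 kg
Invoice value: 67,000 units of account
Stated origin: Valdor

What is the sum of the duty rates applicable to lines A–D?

113%

Line A: pigment → 09.04; granular → 09.04.02; analytical-grade → 09.04.02.02. Scheduled 27%. Dorestad agreement on 09.01: 09.04.02.02 not covered. → 27%.
Line B: fertiliser → 09.01; tablet form → 09.01.01; analytical-grade → 09.01.01.01. Scheduled 35%. Quintara agreement on 09.01: RVC < 65%. → 35%.
Line C: inorganic → 09.02; tablet form → 09.02.03; crude → 09.02.03.02. Scheduled 15%. No special measure applies. → 15%.
Line D: organic → 09.03; aqueous → 09.03.01; technical-grade → 09.03.01.02. Scheduled 36%. No special measure applies. → 36%.
Sum: 27% + 35% + 15% + 36% = 113%.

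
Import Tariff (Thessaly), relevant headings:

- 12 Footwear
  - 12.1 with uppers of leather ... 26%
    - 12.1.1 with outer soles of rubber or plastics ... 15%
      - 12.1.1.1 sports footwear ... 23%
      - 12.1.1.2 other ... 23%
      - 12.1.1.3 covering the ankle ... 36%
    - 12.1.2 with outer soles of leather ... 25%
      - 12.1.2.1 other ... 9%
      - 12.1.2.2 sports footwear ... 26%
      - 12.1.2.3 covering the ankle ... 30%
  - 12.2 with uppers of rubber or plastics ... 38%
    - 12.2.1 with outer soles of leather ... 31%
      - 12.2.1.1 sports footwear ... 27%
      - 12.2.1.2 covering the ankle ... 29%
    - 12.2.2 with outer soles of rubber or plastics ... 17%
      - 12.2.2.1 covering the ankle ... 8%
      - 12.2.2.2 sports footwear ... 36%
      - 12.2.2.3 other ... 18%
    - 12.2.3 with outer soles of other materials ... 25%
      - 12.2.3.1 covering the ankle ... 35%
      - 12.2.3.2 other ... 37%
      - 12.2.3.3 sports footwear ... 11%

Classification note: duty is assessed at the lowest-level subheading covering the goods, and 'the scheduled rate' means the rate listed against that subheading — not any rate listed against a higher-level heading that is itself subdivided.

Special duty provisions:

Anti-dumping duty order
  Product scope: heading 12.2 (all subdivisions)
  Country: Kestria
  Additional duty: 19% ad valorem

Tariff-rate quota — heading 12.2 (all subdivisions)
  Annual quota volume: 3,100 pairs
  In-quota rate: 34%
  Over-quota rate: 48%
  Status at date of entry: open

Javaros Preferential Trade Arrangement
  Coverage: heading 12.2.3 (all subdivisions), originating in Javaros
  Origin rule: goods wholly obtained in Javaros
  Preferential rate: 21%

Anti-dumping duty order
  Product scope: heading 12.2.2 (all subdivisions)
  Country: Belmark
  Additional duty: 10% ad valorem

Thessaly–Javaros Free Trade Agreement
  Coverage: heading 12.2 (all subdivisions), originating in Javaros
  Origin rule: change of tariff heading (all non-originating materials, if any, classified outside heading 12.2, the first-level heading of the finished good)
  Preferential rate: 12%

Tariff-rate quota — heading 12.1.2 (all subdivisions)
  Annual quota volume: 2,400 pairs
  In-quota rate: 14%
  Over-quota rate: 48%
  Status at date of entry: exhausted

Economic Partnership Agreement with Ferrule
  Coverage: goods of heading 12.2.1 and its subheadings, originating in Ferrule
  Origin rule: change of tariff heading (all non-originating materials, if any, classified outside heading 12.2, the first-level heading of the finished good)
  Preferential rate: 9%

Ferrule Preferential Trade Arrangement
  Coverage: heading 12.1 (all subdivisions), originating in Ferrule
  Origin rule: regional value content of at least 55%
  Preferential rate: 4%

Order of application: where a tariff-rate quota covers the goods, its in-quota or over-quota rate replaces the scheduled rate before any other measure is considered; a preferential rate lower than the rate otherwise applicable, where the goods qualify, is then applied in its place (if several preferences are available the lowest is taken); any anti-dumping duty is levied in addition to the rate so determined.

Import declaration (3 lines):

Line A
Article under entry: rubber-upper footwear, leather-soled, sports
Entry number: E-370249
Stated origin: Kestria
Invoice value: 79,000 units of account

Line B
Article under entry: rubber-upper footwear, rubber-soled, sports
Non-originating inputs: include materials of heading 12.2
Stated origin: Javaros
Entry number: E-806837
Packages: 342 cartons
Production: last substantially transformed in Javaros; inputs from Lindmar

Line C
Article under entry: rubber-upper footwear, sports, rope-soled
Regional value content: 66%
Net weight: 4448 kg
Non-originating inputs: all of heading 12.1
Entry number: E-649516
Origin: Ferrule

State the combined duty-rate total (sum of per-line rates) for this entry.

Line A: rubber-upper → 12.2; leather-soled → 12.2.1; sports → 12.2.1.1. Scheduled 27%. quota on 12.2 open → in-quota 34%; anti-dumping (Kestria, 12.2): +19%; total 34% + 19% = 53%. → 53%.
Line B: rubber-upper → 12.2; rubber-soled → 12.2.2; sports → 12.2.2.2. Scheduled 36%. quota on 12.2 open → in-quota 34%; Javaros agreement on 12.2.3: 12.2.2.2 not covered; Javaros agreement on 12.2: CTH not met. → 34%.
Line C: rubber-upper → 12.2; rope-soled → 12.2.3; sports → 12.2.3.3. Scheduled 11%. quota on 12.2 open → in-quota 34%; Ferrule agreement on 12.2.1: 12.2.3.3 not covered; Ferrule agreement on 12.1: 12.2.3.3 not covered. → 34%.
Sum: 53% + 34% + 34% = 121%.

121%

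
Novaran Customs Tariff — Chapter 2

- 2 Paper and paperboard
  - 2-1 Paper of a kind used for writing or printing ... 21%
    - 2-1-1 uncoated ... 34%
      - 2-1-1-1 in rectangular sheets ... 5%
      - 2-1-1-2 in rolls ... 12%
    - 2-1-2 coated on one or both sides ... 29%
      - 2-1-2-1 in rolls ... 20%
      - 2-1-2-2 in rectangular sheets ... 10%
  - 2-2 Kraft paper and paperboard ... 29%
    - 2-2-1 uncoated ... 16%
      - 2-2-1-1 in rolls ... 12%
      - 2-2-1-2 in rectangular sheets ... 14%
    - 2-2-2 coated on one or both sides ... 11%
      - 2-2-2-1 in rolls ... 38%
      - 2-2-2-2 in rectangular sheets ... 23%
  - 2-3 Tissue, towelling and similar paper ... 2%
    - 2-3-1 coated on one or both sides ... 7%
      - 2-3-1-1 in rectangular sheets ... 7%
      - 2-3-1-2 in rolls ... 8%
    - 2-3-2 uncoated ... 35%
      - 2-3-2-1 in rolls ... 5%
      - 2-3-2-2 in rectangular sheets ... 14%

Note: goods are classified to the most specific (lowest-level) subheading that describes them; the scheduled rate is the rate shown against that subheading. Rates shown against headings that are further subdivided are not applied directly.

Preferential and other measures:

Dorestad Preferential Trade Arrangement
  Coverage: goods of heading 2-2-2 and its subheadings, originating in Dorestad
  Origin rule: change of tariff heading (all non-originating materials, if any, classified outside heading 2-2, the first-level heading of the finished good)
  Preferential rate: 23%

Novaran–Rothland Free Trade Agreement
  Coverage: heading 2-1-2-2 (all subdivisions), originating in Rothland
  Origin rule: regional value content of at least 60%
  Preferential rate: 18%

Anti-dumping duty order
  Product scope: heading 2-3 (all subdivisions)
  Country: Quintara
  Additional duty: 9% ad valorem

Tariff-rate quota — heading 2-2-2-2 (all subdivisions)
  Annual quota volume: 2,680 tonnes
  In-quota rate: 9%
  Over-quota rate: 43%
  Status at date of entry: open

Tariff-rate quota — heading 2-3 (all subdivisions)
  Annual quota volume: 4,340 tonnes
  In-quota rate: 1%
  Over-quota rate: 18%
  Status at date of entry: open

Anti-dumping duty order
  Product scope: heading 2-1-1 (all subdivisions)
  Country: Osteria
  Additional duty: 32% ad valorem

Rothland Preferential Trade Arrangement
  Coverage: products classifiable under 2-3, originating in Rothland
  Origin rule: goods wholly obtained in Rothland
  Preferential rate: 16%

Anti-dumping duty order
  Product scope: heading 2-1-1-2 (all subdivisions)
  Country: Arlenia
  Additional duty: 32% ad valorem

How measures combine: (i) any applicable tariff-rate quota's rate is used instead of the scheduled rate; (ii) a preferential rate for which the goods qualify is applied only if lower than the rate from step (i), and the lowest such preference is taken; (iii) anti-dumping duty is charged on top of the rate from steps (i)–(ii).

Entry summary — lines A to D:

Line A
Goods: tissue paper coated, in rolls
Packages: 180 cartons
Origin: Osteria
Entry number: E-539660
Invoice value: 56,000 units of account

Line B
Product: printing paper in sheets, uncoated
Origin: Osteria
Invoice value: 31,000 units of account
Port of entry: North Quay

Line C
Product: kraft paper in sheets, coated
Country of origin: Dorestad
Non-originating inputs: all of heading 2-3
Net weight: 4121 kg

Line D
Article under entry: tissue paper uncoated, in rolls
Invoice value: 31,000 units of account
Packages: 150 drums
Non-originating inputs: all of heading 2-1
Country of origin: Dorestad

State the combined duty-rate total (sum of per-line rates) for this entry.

48%

Line A: tissue paper → 2-3; coated → 2-3-1; in rolls → 2-3-1-2. Scheduled 8%. quota on 2-3 open → in-quota 1%. → 1%.
Line B: printing paper → 2-1; uncoated → 2-1-1; in sheets → 2-1-1-1. Scheduled 5%. anti-dumping (Osteria, 2-1-1): +32%; total 5% + 32% = 37%. → 37%.
Line C: kraft paper → 2-2; coated → 2-2-2; in sheets → 2-2-2-2. Scheduled 23%. quota on 2-2-2-2 open → in-quota 9%; Dorestad agreement on 2-2-2: CTH met → 23% available; preference 23% not lower than 9% → no reduction. → 9%.
Line D: tissue paper → 2-3; uncoated → 2-3-2; in rolls → 2-3-2-1. Scheduled 5%. quota on 2-3 open → in-quota 1%; Dorestad agreement on 2-2-2: 2-3-2-1 not covered. → 1%.
Sum: 1% + 37% + 9% + 1% = 48%.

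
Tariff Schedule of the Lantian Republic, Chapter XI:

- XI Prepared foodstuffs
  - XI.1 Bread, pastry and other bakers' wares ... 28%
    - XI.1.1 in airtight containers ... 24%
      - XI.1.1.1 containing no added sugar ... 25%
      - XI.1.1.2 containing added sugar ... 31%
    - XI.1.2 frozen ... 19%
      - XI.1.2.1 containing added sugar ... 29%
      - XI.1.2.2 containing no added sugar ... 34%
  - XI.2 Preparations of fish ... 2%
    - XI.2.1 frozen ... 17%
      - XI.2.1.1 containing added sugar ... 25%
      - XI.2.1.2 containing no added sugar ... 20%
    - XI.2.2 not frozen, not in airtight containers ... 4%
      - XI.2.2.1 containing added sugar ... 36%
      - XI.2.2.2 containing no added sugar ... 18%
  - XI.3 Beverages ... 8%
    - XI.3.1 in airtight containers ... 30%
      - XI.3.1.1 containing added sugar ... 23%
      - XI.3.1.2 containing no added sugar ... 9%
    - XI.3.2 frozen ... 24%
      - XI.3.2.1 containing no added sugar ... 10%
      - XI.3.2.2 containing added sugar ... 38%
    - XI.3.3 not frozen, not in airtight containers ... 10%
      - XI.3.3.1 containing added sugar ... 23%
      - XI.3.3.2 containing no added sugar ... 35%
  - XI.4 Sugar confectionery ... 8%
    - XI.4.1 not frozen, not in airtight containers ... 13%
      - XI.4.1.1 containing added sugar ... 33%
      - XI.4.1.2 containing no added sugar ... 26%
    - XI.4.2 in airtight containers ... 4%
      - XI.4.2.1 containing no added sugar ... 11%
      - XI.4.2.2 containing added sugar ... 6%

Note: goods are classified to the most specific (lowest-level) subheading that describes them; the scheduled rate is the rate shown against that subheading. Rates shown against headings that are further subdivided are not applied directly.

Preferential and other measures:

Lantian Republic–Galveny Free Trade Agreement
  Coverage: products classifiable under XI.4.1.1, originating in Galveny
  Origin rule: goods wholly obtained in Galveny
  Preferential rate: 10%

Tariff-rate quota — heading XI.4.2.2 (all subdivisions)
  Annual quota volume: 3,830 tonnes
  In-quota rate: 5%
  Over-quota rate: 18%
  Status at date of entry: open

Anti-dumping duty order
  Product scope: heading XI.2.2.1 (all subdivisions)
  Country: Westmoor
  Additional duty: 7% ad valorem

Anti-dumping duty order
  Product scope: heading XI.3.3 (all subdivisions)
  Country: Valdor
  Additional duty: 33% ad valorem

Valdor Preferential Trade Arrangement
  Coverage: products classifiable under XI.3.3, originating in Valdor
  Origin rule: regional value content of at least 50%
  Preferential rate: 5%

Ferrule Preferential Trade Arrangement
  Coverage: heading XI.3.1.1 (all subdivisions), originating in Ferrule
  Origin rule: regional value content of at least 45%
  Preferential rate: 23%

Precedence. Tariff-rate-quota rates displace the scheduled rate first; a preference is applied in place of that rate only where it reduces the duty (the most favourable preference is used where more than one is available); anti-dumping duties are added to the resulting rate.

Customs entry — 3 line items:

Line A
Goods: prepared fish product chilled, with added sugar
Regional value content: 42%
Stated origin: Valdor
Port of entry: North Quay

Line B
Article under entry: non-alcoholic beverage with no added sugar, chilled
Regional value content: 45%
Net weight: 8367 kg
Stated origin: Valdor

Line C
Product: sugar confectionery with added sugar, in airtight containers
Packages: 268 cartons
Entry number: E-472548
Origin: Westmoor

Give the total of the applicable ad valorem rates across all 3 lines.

Line A: prepared fish product → XI.2; chilled → XI.2.2; with added sugar → XI.2.2.1. Scheduled 36%. Valdor agreement on XI.3.3: XI.2.2.1 not covered. → 36%.
Line B: non-alcoholic beverage → XI.3; chilled → XI.3.3; with no added sugar → XI.3.3.2. Scheduled 35%. Valdor agreement on XI.3.3: RVC < 50%; anti-dumping (Valdor, XI.3.3): +33%; total 35% + 33% = 68%. → 68%.
Line C: sugar confectionery → XI.4; in airtight containers → XI.4.2; with added sugar → XI.4.2.2. Scheduled 6%. quota on XI.4.2.2 open → in-quota 5%. → 5%.
Sum: 36% + 68% + 5% = 109%.

109%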